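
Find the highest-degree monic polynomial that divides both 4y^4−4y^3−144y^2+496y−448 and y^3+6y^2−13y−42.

Repeated division with remainder:
  4y^4−4y^3−144y^2+496y−448 = (4y−28)(y^3+6y^2−13y−42) + (76y^2+300y−1624)
  y^3+6y^2−13y−42 = ((1/76)y+39/1444)(76y^2+300y−1624) + ((96/361)y+672/361)
  76y^2+300y−1624 = ((6859/24)y−10469/12)((96/361)y+672/361) + (0)
Last nonzero remainder: (96/361)y+672/361. Dividing through by 96/361 gives the monic gcd y+7.

y+7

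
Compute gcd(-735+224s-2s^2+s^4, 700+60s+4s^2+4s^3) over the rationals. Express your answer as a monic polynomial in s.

35-4s+s^2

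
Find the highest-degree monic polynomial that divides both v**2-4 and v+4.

Repeated division with remainder:
  v**2-4 = (v-4)(v+4) + (12)
  v+4 = ((1/12)v+1/3)(12) + (0)
The last nonzero remainder is the constant 12, so the polynomials are coprime and gcd = 1.

1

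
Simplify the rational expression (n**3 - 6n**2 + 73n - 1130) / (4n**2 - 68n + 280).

(n**2 + 4n + 113)/(4n - 28)

Euclidean algorithm in ℚ[n]:
  n**3 - 6n**2 + 73n - 1130 = ((1/4)n + 11/4)(4n**2 - 68n + 280) + (190n - 1900)
  4n**2 - 68n + 280 = ((2/95)n - 14/95)(190n - 1900) + (0)
Last nonzero remainder: 190n - 1900. Dividing through by 190 gives the monic gcd n - 10.
Cancel n - 10 from numerator and denominator to get the reduced form.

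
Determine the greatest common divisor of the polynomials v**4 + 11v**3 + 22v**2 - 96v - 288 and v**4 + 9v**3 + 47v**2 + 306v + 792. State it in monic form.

Apply the Euclidean algorithm:
  v**4 + 11v**3 + 22v**2 - 96v - 288 = (v**4 + 9v**3 + 47v**2 + 306v + 792) + (2v**3 - 25v**2 - 402v - 1080)
  v**4 + 9v**3 + 47v**2 + 306v + 792 = ((1/2)v + 43/4)(2v**3 - 25v**2 - 402v - 1080) + ((2067/4)v**2 + (10335/2)v + 12402)
  2v**3 - 25v**2 - 402v - 1080 = ((8/2067)v - 60/689)((2067/4)v**2 + (10335/2)v + 12402) + (0)
Last nonzero remainder: (2067/4)v**2 + (10335/2)v + 12402. Dividing through by 2067/4 gives the monic gcd v**2 + 10v + 24.

v**2 + 10v + 24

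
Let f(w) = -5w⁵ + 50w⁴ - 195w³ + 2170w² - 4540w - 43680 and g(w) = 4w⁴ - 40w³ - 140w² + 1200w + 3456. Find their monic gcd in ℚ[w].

Repeated division with remainder:
  -5w⁵ + 50w⁴ - 195w³ + 2170w² - 4540w - 43680 = (-(5/4)w)(4w⁴ - 40w³ - 140w² + 1200w + 3456) + (-370w³ + 3670w² - 220w - 43680)
  4w⁴ - 40w³ - 140w² + 1200w + 3456 = (-(2/185)w + 6/6845)(-370w³ + 3670w² - 220w - 43680) + (-(199320/1369)w² + (996600/1369)w + 4783680/1369)
  -370w³ + 3670w² - 220w - 43680 = ((50653/19932)w - 124579/9966)(-(199320/1369)w² + (996600/1369)w + 4783680/1369) + (0)
Last nonzero remainder: -(199320/1369)w² + (996600/1369)w + 4783680/1369. Dividing through by -199320/1369 gives the monic gcd w² - 5w - 24.

w² - 5w - 24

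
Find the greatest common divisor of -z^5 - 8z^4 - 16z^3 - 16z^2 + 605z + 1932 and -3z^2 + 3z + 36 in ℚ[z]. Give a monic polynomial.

z^2 - z - 12

By polynomial division,
  -z^5 - 8z^4 - 16z^3 - 16z^2 + 605z + 1932 = ((1/3)z^3 + 3z^2 + (37/3)z + 161/3)(-3z^2 + 3z + 36) + (0)
Last nonzero remainder: -3z^2 + 3z + 36. Dividing through by -3 gives the monic gcd z^2 - z - 12.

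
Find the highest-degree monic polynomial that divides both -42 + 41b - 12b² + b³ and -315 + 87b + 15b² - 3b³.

Apply the Euclidean algorithm:
  b³ - 12b² + 41b - 42 = (-1/3)(-3b³ + 15b² + 87b - 315) + (-7b² + 70b - 147)
  -3b³ + 15b² + 87b - 315 = ((3/7)b + 15/7)(-7b² + 70b - 147) + (0)
Last nonzero remainder: -7b² + 70b - 147. Dividing through by -7 gives the monic gcd b² - 10b + 21.

21 - 10b + b²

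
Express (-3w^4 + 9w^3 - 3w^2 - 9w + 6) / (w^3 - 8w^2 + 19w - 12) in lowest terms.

Euclidean algorithm in ℚ[w]:
  -3w^4 + 9w^3 - 3w^2 - 9w + 6 = (-3w - 15)(w^3 - 8w^2 + 19w - 12) + (-66w^2 + 240w - 174)
  w^3 - 8w^2 + 19w - 12 = (-(1/66)w + 8/121)(-66w^2 + 240w - 174) + ((60/121)w - 60/121)
  -66w^2 + 240w - 174 = (-(1331/10)w + 3509/10)((60/121)w - 60/121) + (0)
Last nonzero remainder: (60/121)w - 60/121. Dividing through by 60/121 gives the monic gcd w - 1.
Cancel w - 1 from numerator and denominator to get the reduced form.

(-3w^3 + 6w^2 + 3w - 6)/(w^2 - 7w + 12)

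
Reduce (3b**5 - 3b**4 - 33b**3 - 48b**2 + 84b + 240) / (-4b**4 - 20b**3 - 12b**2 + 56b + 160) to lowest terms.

By polynomial division,
  3b**5 - 3b**4 - 33b**3 - 48b**2 + 84b + 240 = (-(3/4)b + 9/2)(-4b**4 - 20b**3 - 12b**2 + 56b + 160) + (48b**3 + 48b**2 - 48b - 480)
  -4b**4 - 20b**3 - 12b**2 + 56b + 160 = (-(1/12)b - 1/3)(48b**3 + 48b**2 - 48b - 480) + (0)
Last nonzero remainder: 48b**3 + 48b**2 - 48b - 480. Dividing through by 48 gives the monic gcd b**3 + b**2 - b - 10.
Cancel b**3 + b**2 - b - 10 from numerator and denominator to get the reduced form.

(-3b**2 + 6b + 24)/(4b + 16)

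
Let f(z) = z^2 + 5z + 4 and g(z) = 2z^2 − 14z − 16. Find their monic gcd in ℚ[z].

Repeated division with remainder:
  z^2 + 5z + 4 = (1/2)(2z^2 − 14z − 16) + (12z + 12)
  2z^2 − 14z − 16 = ((1/6)z − 4/3)(12z + 12) + (0)
Last nonzero remainder: 12z + 12. Dividing through by 12 gives the monic gcd z + 1.

z + 1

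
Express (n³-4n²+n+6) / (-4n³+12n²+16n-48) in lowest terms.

(-n-1)/(4n+8)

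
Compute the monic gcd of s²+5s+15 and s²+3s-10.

1

Apply the Euclidean algorithm:
  s²+5s+15 = (s²+3s-10) + (2s+25)
  s²+3s-10 = ((1/2)s-19/4)(2s+25) + (435/4)
  2s+25 = ((8/435)s+20/87)(435/4) + (0)
The last nonzero remainder is the constant 435/4, so the polynomials are coprime and gcd = 1.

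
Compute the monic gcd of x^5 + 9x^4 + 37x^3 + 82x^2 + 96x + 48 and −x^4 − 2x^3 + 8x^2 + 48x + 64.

x^3 + 6x^2 + 16x + 16

By polynomial division,
  x^5 + 9x^4 + 37x^3 + 82x^2 + 96x + 48 = (−x − 7)(−x^4 − 2x^3 + 8x^2 + 48x + 64) + (31x^3 + 186x^2 + 496x + 496)
  −x^4 − 2x^3 + 8x^2 + 48x + 64 = (−(1/31)x + 4/31)(31x^3 + 186x^2 + 496x + 496) + (0)
Last nonzero remainder: 31x^3 + 186x^2 + 496x + 496. Dividing through by 31 gives the monic gcd x^3 + 6x^2 + 16x + 16.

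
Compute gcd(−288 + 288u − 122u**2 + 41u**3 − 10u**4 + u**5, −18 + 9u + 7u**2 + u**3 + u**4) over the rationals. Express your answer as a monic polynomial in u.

9 + u**2

Repeated division with remainder:
  u**5 − 10u**4 + 41u**3 − 122u**2 + 288u − 288 = (u − 11)(u**4 + u**3 + 7u**2 + 9u − 18) + (45u**3 − 54u**2 + 405u − 486)
  u**4 + u**3 + 7u**2 + 9u − 18 = ((1/45)u + 11/225)(45u**3 − 54u**2 + 405u − 486) + ((16/25)u**2 + 144/25)
  45u**3 − 54u**2 + 405u − 486 = ((1125/16)u − 675/8)((16/25)u**2 + 144/25) + (0)
Last nonzero remainder: (16/25)u**2 + 144/25. Dividing through by 16/25 gives the monic gcd u**2 + 9.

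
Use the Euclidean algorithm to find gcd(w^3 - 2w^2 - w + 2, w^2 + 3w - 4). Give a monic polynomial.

w - 1

Repeated division with remainder:
  w^3 - 2w^2 - w + 2 = (w - 5)(w^2 + 3w - 4) + (18w - 18)
  w^2 + 3w - 4 = ((1/18)w + 2/9)(18w - 18) + (0)
Last nonzero remainder: 18w - 18. Dividing through by 18 gives the monic gcd w - 1.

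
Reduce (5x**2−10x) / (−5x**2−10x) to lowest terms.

(−x+2)/(x+2)

Euclidean algorithm in ℚ[x]:
  5x**2−10x = (−1)(−5x**2−10x) + (−20x)
  −5x**2−10x = ((1/4)x+1/2)(−20x) + (0)
Last nonzero remainder: −20x. Dividing through by −20 gives the monic gcd x.
Cancel x from numerator and denominator to get the reduced form.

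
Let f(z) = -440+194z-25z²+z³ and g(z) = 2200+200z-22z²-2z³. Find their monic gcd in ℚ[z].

-10+z

Repeated division with remainder:
  z³-25z²+194z-440 = (-1/2)(-2z³-22z²+200z+2200) + (-36z²+294z+660)
  -2z³-22z²+200z+2200 = ((1/18)z+115/108)(-36z²+294z+660) + (-(2695/18)z+13475/9)
  -36z²+294z+660 = ((648/2695)z+108/245)(-(2695/18)z+13475/9) + (0)
Last nonzero remainder: -(2695/18)z+13475/9. Dividing through by -2695/18 gives the monic gcd z-10.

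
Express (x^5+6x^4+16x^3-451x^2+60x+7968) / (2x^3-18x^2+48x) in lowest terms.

(x^3+15x^2+127x+332)/(2x)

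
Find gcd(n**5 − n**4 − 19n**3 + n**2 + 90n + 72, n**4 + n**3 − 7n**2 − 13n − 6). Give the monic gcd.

Euclidean algorithm in ℚ[n]:
  n**5 − n**4 − 19n**3 + n**2 + 90n + 72 = (n − 2)(n**4 + n**3 − 7n**2 − 13n − 6) + (−10n**3 + 70n + 60)
  n**4 + n**3 − 7n**2 − 13n − 6 = (−(1/10)n − 1/10)(−10n**3 + 70n + 60) + (0)
Last nonzero remainder: −10n**3 + 70n + 60. Dividing through by −10 gives the monic gcd n**3 − 7n − 6.

n**3 − 7n − 6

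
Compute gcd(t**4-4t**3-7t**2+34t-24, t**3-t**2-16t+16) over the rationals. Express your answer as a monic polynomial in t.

Euclidean algorithm in ℚ[t]:
  t**4-4t**3-7t**2+34t-24 = (t-3)(t**3-t**2-16t+16) + (6t**2-30t+24)
  t**3-t**2-16t+16 = ((1/6)t+2/3)(6t**2-30t+24) + (0)
Last nonzero remainder: 6t**2-30t+24. Dividing through by 6 gives the monic gcd t**2-5t+4.

t**2-5t+4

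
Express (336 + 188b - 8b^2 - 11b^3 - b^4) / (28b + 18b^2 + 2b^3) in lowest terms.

(24 - 2b - b^2)/(2b)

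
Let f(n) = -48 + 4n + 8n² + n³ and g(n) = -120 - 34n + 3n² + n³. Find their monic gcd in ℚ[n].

4 + n

Euclidean algorithm in ℚ[n]:
  n³ + 8n² + 4n - 48 = (n³ + 3n² - 34n - 120) + (5n² + 38n + 72)
  n³ + 3n² - 34n - 120 = ((1/5)n - 23/25)(5n² + 38n + 72) + (-(336/25)n - 1344/25)
  5n² + 38n + 72 = (-(125/336)n - 75/56)(-(336/25)n - 1344/25) + (0)
Last nonzero remainder: -(336/25)n - 1344/25. Dividing through by -336/25 gives the monic gcd n + 4.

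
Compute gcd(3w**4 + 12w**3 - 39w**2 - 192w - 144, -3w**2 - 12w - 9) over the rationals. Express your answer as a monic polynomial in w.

w**2 + 4w + 3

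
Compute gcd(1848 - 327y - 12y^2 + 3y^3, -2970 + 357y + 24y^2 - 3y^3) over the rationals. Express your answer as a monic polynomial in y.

Apply the Euclidean algorithm:
  3y^3 - 12y^2 - 327y + 1848 = (-1)(-3y^3 + 24y^2 + 357y - 2970) + (12y^2 + 30y - 1122)
  -3y^3 + 24y^2 + 357y - 2970 = (-(1/4)y + 21/8)(12y^2 + 30y - 1122) + (-(9/4)y - 99/4)
  12y^2 + 30y - 1122 = (-(16/3)y + 136/3)(-(9/4)y - 99/4) + (0)
Last nonzero remainder: -(9/4)y - 99/4. Dividing through by -9/4 gives the monic gcd y + 11.

11 + y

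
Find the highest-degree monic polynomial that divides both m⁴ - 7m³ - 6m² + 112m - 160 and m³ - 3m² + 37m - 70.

By polynomial division,
  m⁴ - 7m³ - 6m² + 112m - 160 = (m - 4)(m³ - 3m² + 37m - 70) + (-55m² + 330m - 440)
  m³ - 3m² + 37m - 70 = (-(1/55)m - 3/55)(-55m² + 330m - 440) + (47m - 94)
  -55m² + 330m - 440 = (-(55/47)m + 220/47)(47m - 94) + (0)
Last nonzero remainder: 47m - 94. Dividing through by 47 gives the monic gcd m - 2.

m - 2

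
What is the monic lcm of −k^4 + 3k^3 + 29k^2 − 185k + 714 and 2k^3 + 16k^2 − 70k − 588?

k^5 + 4k^4 − 50k^3 − 18k^2 + 581k − 4998

Euclidean algorithm in ℚ[k]:
  −k^4 + 3k^3 + 29k^2 − 185k + 714 = (−(1/2)k + 11/2)(2k^3 + 16k^2 − 70k − 588) + (−94k^2 − 94k + 3948)
  2k^3 + 16k^2 − 70k − 588 = (−(1/47)k − 7/47)(−94k^2 − 94k + 3948) + (0)
Last nonzero remainder: −94k^2 − 94k + 3948. Dividing through by −94 gives the monic gcd k^2 + k − 42.
Then lcm(f, g) = f·g / gcd(f, g); expanding and making the result monic gives the answer.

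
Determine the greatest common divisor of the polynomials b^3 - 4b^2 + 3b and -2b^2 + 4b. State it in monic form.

b

Euclidean algorithm in ℚ[b]:
  b^3 - 4b^2 + 3b = (-(1/2)b + 1)(-2b^2 + 4b) + (-b)
  -2b^2 + 4b = (2b - 4)(-b) + (0)
Last nonzero remainder: -b. Dividing through by -1 gives the monic gcd b.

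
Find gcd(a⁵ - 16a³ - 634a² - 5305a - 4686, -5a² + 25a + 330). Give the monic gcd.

Repeated division with remainder:
  a⁵ - 16a³ - 634a² - 5305a - 4686 = (-(1/5)a³ - a² - 15a - 71/5)(-5a² + 25a + 330) + (0)
Last nonzero remainder: -5a² + 25a + 330. Dividing through by -5 gives the monic gcd a² - 5a - 66.

a² - 5a - 66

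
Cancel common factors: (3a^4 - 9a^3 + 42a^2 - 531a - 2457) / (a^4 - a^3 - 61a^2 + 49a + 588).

By polynomial division,
  3a^4 - 9a^3 + 42a^2 - 531a - 2457 = (3)(a^4 - a^3 - 61a^2 + 49a + 588) + (-6a^3 + 225a^2 - 678a - 4221)
  a^4 - a^3 - 61a^2 + 49a + 588 = (-(1/6)a - 73/12)(-6a^3 + 225a^2 - 678a - 4221) + ((4779/4)a^2 - 4779a - 100359/4)
  -6a^3 + 225a^2 - 678a - 4221 = (-(8/1593)a + 268/1593)((4779/4)a^2 - 4779a - 100359/4) + (0)
Last nonzero remainder: (4779/4)a^2 - 4779a - 100359/4. Dividing through by 4779/4 gives the monic gcd a^2 - 4a - 21.
Cancel a^2 - 4a - 21 from numerator and denominator to get the reduced form.

(3a^2 + 3a + 117)/(a^2 + 3a - 28)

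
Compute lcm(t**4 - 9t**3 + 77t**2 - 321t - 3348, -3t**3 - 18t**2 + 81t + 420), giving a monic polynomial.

t**6 - 7t**5 + 24t**4 + 148t**3 - 6685t**2 + 4539t + 117180

By polynomial division,
  t**4 - 9t**3 + 77t**2 - 321t - 3348 = (-(1/3)t + 5)(-3t**3 - 18t**2 + 81t + 420) + (194t**2 - 586t - 5448)
  -3t**3 - 18t**2 + 81t + 420 = (-(3/194)t - 2625/18818)(194t**2 - 586t - 5448) + (-(799680/9409)t - 3198720/9409)
  194t**2 - 586t - 5448 = (-(912673/399840)t + 2135843/133280)(-(799680/9409)t - 3198720/9409) + (0)
Last nonzero remainder: -(799680/9409)t - 3198720/9409. Dividing through by -799680/9409 gives the monic gcd t + 4.
Then lcm(f, g) = f·g / gcd(f, g); expanding and making the result monic gives the answer.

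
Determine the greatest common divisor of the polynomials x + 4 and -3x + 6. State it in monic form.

Apply the Euclidean algorithm:
  x + 4 = (-1/3)(-3x + 6) + (6)
  -3x + 6 = (-(1/2)x + 1)(6) + (0)
The last nonzero remainder is the constant 6, so the polynomials are coprime and gcd = 1.

1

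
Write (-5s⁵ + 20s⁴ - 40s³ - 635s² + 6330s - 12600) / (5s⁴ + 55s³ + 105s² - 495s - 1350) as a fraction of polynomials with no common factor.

(-s³ + 7s² - 47s + 140)/(s² + 8s + 15)

Repeated division with remainder:
  -5s⁵ + 20s⁴ - 40s³ - 635s² + 6330s - 12600 = (-s + 15)(5s⁴ + 55s³ + 105s² - 495s - 1350) + (-760s³ - 2705s² + 12405s + 7650)
  5s⁴ + 55s³ + 105s² - 495s - 1350 = (-(1/152)s - 1131/23104)(-760s³ - 2705s² + 12405s + 7650) + ((1252125/23104)s² + (3756375/23104)s - 11269125/11552)
  -760s³ - 2705s² + 12405s + 7650 = (-(3511808/250425)s - 392768/50085)((1252125/23104)s² + (3756375/23104)s - 11269125/11552) + (0)
Last nonzero remainder: (1252125/23104)s² + (3756375/23104)s - 11269125/11552. Dividing through by 1252125/23104 gives the monic gcd s² + 3s - 18.
Cancel s² + 3s - 18 from numerator and denominator to get the reduced form.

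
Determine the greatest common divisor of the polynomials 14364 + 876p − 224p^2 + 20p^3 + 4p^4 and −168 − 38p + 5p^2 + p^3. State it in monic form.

Euclidean algorithm in ℚ[p]:
  4p^4 + 20p^3 − 224p^2 + 876p + 14364 = (4p)(p^3 + 5p^2 − 38p − 168) + (−72p^2 + 1548p + 14364)
  p^3 + 5p^2 − 38p − 168 = (−(1/72)p − 53/144)(−72p^2 + 1548p + 14364) + ((2925/4)p + 20475/4)
  −72p^2 + 1548p + 14364 = (−(32/325)p + 912/325)((2925/4)p + 20475/4) + (0)
Last nonzero remainder: (2925/4)p + 20475/4. Dividing through by 2925/4 gives the monic gcd p + 7.

7 + p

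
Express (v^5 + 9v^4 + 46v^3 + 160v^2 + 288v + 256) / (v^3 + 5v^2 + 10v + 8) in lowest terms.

(v^3 + 6v^2 + 24v + 64)/(v + 2)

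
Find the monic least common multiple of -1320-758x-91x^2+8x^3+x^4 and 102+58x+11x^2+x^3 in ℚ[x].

Euclidean algorithm in ℚ[x]:
  x^4+8x^3-91x^2-758x-1320 = (x-3)(x^3+11x^2+58x+102) + (-116x^2-686x-1014)
  x^3+11x^2+58x+102 = (-(1/116)x-295/6728)(-116x^2-686x-1014) + ((64521/3364)x+193563/3364)
  -116x^2-686x-1014 = (-(390224/64521)x-1137032/64521)((64521/3364)x+193563/3364) + (0)
Last nonzero remainder: (64521/3364)x+193563/3364. Dividing through by 64521/3364 gives the monic gcd x+3.
Then lcm(f, g) = f·g / gcd(f, g); expanding and making the result monic gives the answer.

-44880-36332x-10478x^2-1214x^3+7x^4+16x^5+x^6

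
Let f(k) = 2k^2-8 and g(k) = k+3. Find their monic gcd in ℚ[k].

1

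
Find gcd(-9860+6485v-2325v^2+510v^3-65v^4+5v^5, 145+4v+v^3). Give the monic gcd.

29-5v+v^2

By polynomial division,
  5v^5-65v^4+510v^3-2325v^2+6485v-9860 = (5v^2-65v+490)(v^3+4v+145) + (-2790v^2+13950v-80910)
  v^3+4v+145 = (-(1/2790)v-1/558)(-2790v^2+13950v-80910) + (0)
Last nonzero remainder: -2790v^2+13950v-80910. Dividing through by -2790 gives the monic gcd v^2-5v+29.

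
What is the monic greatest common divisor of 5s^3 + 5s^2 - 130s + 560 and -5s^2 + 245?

Repeated division with remainder:
  5s^3 + 5s^2 - 130s + 560 = (-s - 1)(-5s^2 + 245) + (115s + 805)
  -5s^2 + 245 = (-(1/23)s + 7/23)(115s + 805) + (0)
Last nonzero remainder: 115s + 805. Dividing through by 115 gives the monic gcd s + 7.

s + 7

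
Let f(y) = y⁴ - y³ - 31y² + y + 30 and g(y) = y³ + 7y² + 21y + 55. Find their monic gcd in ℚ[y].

Apply the Euclidean algorithm:
  y⁴ - y³ - 31y² + y + 30 = (y - 8)(y³ + 7y² + 21y + 55) + (4y² + 114y + 470)
  y³ + 7y² + 21y + 55 = ((1/4)y - 43/8)(4y² + 114y + 470) + ((2065/4)y + 10325/4)
  4y² + 114y + 470 = ((16/2065)y + 376/2065)((2065/4)y + 10325/4) + (0)
Last nonzero remainder: (2065/4)y + 10325/4. Dividing through by 2065/4 gives the monic gcd y + 5.

y + 5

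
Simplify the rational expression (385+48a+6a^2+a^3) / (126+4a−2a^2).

By polynomial division,
  a^3+6a^2+48a+385 = (−(1/2)a−4)(−2a^2+4a+126) + (127a+889)
  −2a^2+4a+126 = (−(2/127)a+18/127)(127a+889) + (0)
Last nonzero remainder: 127a+889. Dividing through by 127 gives the monic gcd a+7.
Cancel a+7 from numerator and denominator to get the reduced form.

(−55+a−a^2)/(−18+2a)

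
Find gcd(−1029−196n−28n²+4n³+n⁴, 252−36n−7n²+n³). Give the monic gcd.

−7+n

Apply the Euclidean algorithm:
  n⁴+4n³−28n²−196n−1029 = (n+11)(n³−7n²−36n+252) + (85n²−52n−3801)
  n³−7n²−36n+252 = ((1/85)n−543/7225)(85n²−52n−3801) + ((34749/7225)n−243243/7225)
  85n²−52n−3801 = ((614125/34749)n+1307725/11583)((34749/7225)n−243243/7225) + (0)
Last nonzero remainder: (34749/7225)n−243243/7225. Dividing through by 34749/7225 gives the monic gcd n−7.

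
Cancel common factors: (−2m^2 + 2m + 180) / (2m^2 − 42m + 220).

(−m − 9)/(m − 11)

By polynomial division,
  −2m^2 + 2m + 180 = (−1)(2m^2 − 42m + 220) + (−40m + 400)
  2m^2 − 42m + 220 = (−(1/20)m + 11/20)(−40m + 400) + (0)
Last nonzero remainder: −40m + 400. Dividing through by −40 gives the monic gcd m − 10.
Cancel m − 10 from numerator and denominator to get the reduced form.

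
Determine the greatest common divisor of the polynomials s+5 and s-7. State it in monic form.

By polynomial division,
  s+5 = (s-7) + (12)
  s-7 = ((1/12)s-7/12)(12) + (0)
The last nonzero remainder is the constant 12, so the polynomials are coprime and gcd = 1.

1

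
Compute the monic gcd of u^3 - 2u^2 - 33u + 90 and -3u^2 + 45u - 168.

1

Euclidean algorithm in ℚ[u]:
  u^3 - 2u^2 - 33u + 90 = (-(1/3)u - 13/3)(-3u^2 + 45u - 168) + (106u - 638)
  -3u^2 + 45u - 168 = (-(3/106)u + 714/2809)(106u - 638) + (-16380/2809)
  106u - 638 = (-(148877/8190)u + 896071/8190)(-16380/2809) + (0)
The last nonzero remainder is the constant -16380/2809, so the polynomials are coprime and gcd = 1.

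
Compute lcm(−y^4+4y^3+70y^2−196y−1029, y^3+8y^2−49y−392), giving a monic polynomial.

y^5+4y^4−102y^3−364y^2+2597y+8232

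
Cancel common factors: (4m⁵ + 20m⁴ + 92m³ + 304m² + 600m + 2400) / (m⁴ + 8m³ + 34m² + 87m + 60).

By polynomial division,
  4m⁵ + 20m⁴ + 92m³ + 304m² + 600m + 2400 = (4m − 12)(m⁴ + 8m³ + 34m² + 87m + 60) + (52m³ + 364m² + 1404m + 3120)
  m⁴ + 8m³ + 34m² + 87m + 60 = ((1/52)m + 1/52)(52m³ + 364m² + 1404m + 3120) + (0)
Last nonzero remainder: 52m³ + 364m² + 1404m + 3120. Dividing through by 52 gives the monic gcd m³ + 7m² + 27m + 60.
Cancel m³ + 7m² + 27m + 60 from numerator and denominator to get the reduced form.

(4m² − 8m + 40)/(m + 1)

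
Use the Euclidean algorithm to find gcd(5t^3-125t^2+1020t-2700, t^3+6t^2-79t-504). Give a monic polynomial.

Repeated division with remainder:
  5t^3-125t^2+1020t-2700 = (5)(t^3+6t^2-79t-504) + (-155t^2+1415t-180)
  t^3+6t^2-79t-504 = (-(1/155)t-469/4805)(-155t^2+1415t-180) + ((55692/961)t-501228/961)
  -155t^2+1415t-180 = (-(148955/55692)t+4805/13923)((55692/961)t-501228/961) + (0)
Last nonzero remainder: (55692/961)t-501228/961. Dividing through by 55692/961 gives the monic gcd t-9.

t-9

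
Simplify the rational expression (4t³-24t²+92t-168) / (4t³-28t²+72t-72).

Repeated division with remainder:
  4t³-24t²+92t-168 = (4t³-28t²+72t-72) + (4t²+20t-96)
  4t³-28t²+72t-72 = (t-12)(4t²+20t-96) + (408t-1224)
  4t²+20t-96 = ((1/102)t+4/51)(408t-1224) + (0)
Last nonzero remainder: 408t-1224. Dividing through by 408 gives the monic gcd t-3.
Cancel t-3 from numerator and denominator to get the reduced form.

(t²-3t+14)/(t²-4t+6)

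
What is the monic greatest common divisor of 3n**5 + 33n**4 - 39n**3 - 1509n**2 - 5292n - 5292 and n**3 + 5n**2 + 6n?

n**2 + 5n + 6

Euclidean algorithm in ℚ[n]:
  3n**5 + 33n**4 - 39n**3 - 1509n**2 - 5292n - 5292 = (3n**2 + 18n - 147)(n**3 + 5n**2 + 6n) + (-882n**2 - 4410n - 5292)
  n**3 + 5n**2 + 6n = (-(1/882)n)(-882n**2 - 4410n - 5292) + (0)
Last nonzero remainder: -882n**2 - 4410n - 5292. Dividing through by -882 gives the monic gcd n**2 + 5n + 6.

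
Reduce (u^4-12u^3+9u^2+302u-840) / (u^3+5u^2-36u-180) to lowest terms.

(u^2-11u+28)/(u+6)

Apply the Euclidean algorithm:
  u^4-12u^3+9u^2+302u-840 = (u-17)(u^3+5u^2-36u-180) + (130u^2-130u-3900)
  u^3+5u^2-36u-180 = ((1/130)u+3/65)(130u^2-130u-3900) + (0)
Last nonzero remainder: 130u^2-130u-3900. Dividing through by 130 gives the monic gcd u^2-u-30.
Cancel u^2-u-30 from numerator and denominator to get the reduced form.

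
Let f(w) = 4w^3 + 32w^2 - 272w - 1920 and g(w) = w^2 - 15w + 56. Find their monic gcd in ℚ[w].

Apply the Euclidean algorithm:
  4w^3 + 32w^2 - 272w - 1920 = (4w + 92)(w^2 - 15w + 56) + (884w - 7072)
  w^2 - 15w + 56 = ((1/884)w - 7/884)(884w - 7072) + (0)
Last nonzero remainder: 884w - 7072. Dividing through by 884 gives the monic gcd w - 8.

w - 8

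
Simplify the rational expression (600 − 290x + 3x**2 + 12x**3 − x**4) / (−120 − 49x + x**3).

Repeated division with remainder:
  −x**4 + 12x**3 + 3x**2 − 290x + 600 = (−x + 12)(x**3 − 49x − 120) + (−46x**2 + 178x + 2040)
  x**3 − 49x − 120 = (−(1/46)x − 89/1058)(−46x**2 + 178x + 2040) + ((5460/529)x + 27300/529)
  −46x**2 + 178x + 2040 = (−(12167/2730)x + 17986/455)((5460/529)x + 27300/529) + (0)
Last nonzero remainder: (5460/529)x + 27300/529. Dividing through by 5460/529 gives the monic gcd x + 5.
Cancel x + 5 from numerator and denominator to get the reduced form.

(120 − 82x + 17x**2 − x**3)/(−24 − 5x + x**2)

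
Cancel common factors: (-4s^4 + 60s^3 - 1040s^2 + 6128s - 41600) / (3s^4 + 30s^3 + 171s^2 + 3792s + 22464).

(-4s^2 + 32s - 400)/(3s^2 + 51s + 216)

By polynomial division,
  -4s^4 + 60s^3 - 1040s^2 + 6128s - 41600 = (-4/3)(3s^4 + 30s^3 + 171s^2 + 3792s + 22464) + (100s^3 - 812s^2 + 11184s - 11648)
  3s^4 + 30s^3 + 171s^2 + 3792s + 22464 = ((3/100)s + 1359/2500)(100s^3 - 812s^2 + 11184s - 11648) + ((173052/625)s^2 - (1211364/625)s + 17997408/625)
  100s^3 - 812s^2 + 11184s - 11648 = ((15625/43263)s - 17500/43263)((173052/625)s^2 - (1211364/625)s + 17997408/625) + (0)
Last nonzero remainder: (173052/625)s^2 - (1211364/625)s + 17997408/625. Dividing through by 173052/625 gives the monic gcd s^2 - 7s + 104.
Cancel s^2 - 7s + 104 from numerator and denominator to get the reduced form.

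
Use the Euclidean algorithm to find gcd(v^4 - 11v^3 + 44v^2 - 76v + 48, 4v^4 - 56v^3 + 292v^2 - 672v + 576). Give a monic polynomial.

v^2 - 7v + 12

By polynomial division,
  v^4 - 11v^3 + 44v^2 - 76v + 48 = (1/4)(4v^4 - 56v^3 + 292v^2 - 672v + 576) + (3v^3 - 29v^2 + 92v - 96)
  4v^4 - 56v^3 + 292v^2 - 672v + 576 = ((4/3)v - 52/9)(3v^3 - 29v^2 + 92v - 96) + ((16/9)v^2 - (112/9)v + 64/3)
  3v^3 - 29v^2 + 92v - 96 = ((27/16)v - 9/2)((16/9)v^2 - (112/9)v + 64/3) + (0)
Last nonzero remainder: (16/9)v^2 - (112/9)v + 64/3. Dividing through by 16/9 gives the monic gcd v^2 - 7v + 12.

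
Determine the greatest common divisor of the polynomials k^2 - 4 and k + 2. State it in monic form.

k + 2

Apply the Euclidean algorithm:
  k^2 - 4 = (k - 2)(k + 2) + (0)
The last nonzero remainder k + 2 is already monic.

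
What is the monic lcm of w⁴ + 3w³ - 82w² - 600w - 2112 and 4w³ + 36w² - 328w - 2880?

w⁶ + 4w⁵ - 169w⁴ - 952w³ + 4668w² + 51888w + 190080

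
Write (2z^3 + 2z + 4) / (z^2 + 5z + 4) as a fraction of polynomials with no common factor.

Repeated division with remainder:
  2z^3 + 2z + 4 = (2z - 10)(z^2 + 5z + 4) + (44z + 44)
  z^2 + 5z + 4 = ((1/44)z + 1/11)(44z + 44) + (0)
Last nonzero remainder: 44z + 44. Dividing through by 44 gives the monic gcd z + 1.
Cancel z + 1 from numerator and denominator to get the reduced form.

(2z^2 - 2z + 4)/(z + 4)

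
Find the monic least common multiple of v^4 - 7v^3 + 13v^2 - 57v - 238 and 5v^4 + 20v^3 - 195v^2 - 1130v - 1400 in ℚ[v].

Repeated division with remainder:
  v^4 - 7v^3 + 13v^2 - 57v - 238 = (1/5)(5v^4 + 20v^3 - 195v^2 - 1130v - 1400) + (-11v^3 + 52v^2 + 169v + 42)
  5v^4 + 20v^3 - 195v^2 - 1130v - 1400 = (-(5/11)v - 480/121)(-11v^3 + 52v^2 + 169v + 42) + ((10660/121)v^2 - (53300/121)v - 149240/121)
  -11v^3 + 52v^2 + 169v + 42 = (-(1331/10660)v - 363/10660)((10660/121)v^2 - (53300/121)v - 149240/121) + (0)
Last nonzero remainder: (10660/121)v^2 - (53300/121)v - 149240/121. Dividing through by 10660/121 gives the monic gcd v^2 - 5v - 14.
Then lcm(f, g) = f·g / gcd(f, g); expanding and making the result monic gives the answer.

v^6 + 2v^5 - 30v^4 - 80v^3 - 491v^2 - 3282v - 4760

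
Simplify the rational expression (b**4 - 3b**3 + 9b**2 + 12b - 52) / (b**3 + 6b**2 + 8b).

Euclidean algorithm in ℚ[b]:
  b**4 - 3b**3 + 9b**2 + 12b - 52 = (b - 9)(b**3 + 6b**2 + 8b) + (55b**2 + 84b - 52)
  b**3 + 6b**2 + 8b = ((1/55)b + 246/3025)(55b**2 + 84b - 52) + ((6396/3025)b + 12792/3025)
  55b**2 + 84b - 52 = ((166375/6396)b - 3025/246)((6396/3025)b + 12792/3025) + (0)
Last nonzero remainder: (6396/3025)b + 12792/3025. Dividing through by 6396/3025 gives the monic gcd b + 2.
Cancel b + 2 from numerator and denominator to get the reduced form.

(b**3 - 5b**2 + 19b - 26)/(b**2 + 4b)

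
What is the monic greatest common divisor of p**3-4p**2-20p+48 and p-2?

p-2

Repeated division with remainder:
  p**3-4p**2-20p+48 = (p**2-2p-24)(p-2) + (0)
The last nonzero remainder p-2 is already monic.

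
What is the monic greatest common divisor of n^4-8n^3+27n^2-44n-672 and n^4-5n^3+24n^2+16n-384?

n^3-n^2+20n+96

Apply the Euclidean algorithm:
  n^4-8n^3+27n^2-44n-672 = (n^4-5n^3+24n^2+16n-384) + (-3n^3+3n^2-60n-288)
  n^4-5n^3+24n^2+16n-384 = (-(1/3)n+4/3)(-3n^3+3n^2-60n-288) + (0)
Last nonzero remainder: -3n^3+3n^2-60n-288. Dividing through by -3 gives the monic gcd n^3-n^2+20n+96.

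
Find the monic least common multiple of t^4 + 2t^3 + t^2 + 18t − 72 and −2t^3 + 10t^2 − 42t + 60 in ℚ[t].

t^6 − t^5 + 10t^4 + 45t^3 − 111t^2 + 486t − 1080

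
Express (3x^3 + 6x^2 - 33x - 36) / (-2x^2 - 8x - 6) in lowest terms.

(-3x^2 - 3x + 36)/(2x + 6)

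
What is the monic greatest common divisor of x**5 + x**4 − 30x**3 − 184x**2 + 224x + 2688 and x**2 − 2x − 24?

x**2 − 2x − 24

Euclidean algorithm in ℚ[x]:
  x**5 + x**4 − 30x**3 − 184x**2 + 224x + 2688 = (x**3 + 3x**2 − 112)(x**2 − 2x − 24) + (0)
The last nonzero remainder x**2 − 2x − 24 is already monic.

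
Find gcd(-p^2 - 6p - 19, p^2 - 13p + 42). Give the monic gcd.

By polynomial division,
  -p^2 - 6p - 19 = (-1)(p^2 - 13p + 42) + (-19p + 23)
  p^2 - 13p + 42 = (-(1/19)p + 224/361)(-19p + 23) + (10010/361)
  -19p + 23 = (-(6859/10010)p + 8303/10010)(10010/361) + (0)
The last nonzero remainder is the constant 10010/361, so the polynomials are coprime and gcd = 1.

1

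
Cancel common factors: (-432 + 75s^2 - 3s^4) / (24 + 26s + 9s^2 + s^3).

(-36 + 21s - 3s^2)/(2 + s)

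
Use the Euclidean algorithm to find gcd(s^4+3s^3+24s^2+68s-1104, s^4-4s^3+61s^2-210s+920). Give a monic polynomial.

Repeated division with remainder:
  s^4+3s^3+24s^2+68s-1104 = (s^4-4s^3+61s^2-210s+920) + (7s^3-37s^2+278s-2024)
  s^4-4s^3+61s^2-210s+920 = ((1/7)s+9/49)(7s^3-37s^2+278s-2024) + ((1376/49)s^2+(1376/49)s+63296/49)
  7s^3-37s^2+278s-2024 = ((343/1376)s-539/344)((1376/49)s^2+(1376/49)s+63296/49) + (0)
Last nonzero remainder: (1376/49)s^2+(1376/49)s+63296/49. Dividing through by 1376/49 gives the monic gcd s^2+s+46.

s^2+s+46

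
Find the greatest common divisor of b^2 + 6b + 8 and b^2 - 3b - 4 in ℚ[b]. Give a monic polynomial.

Repeated division with remainder:
  b^2 + 6b + 8 = (b^2 - 3b - 4) + (9b + 12)
  b^2 - 3b - 4 = ((1/9)b - 13/27)(9b + 12) + (16/9)
  9b + 12 = ((81/16)b + 27/4)(16/9) + (0)
The last nonzero remainder is the constant 16/9, so the polynomials are coprime and gcd = 1.

1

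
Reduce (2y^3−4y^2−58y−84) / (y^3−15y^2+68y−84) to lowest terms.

(2y^2+10y+12)/(y^2−8y+12)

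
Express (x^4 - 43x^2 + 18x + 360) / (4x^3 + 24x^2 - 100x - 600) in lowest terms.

(x^2 - x - 12)/(4x + 20)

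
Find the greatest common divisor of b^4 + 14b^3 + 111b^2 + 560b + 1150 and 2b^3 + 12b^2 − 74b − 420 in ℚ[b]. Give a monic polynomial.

b + 5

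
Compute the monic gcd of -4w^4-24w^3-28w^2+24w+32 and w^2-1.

w^2-1

Euclidean algorithm in ℚ[w]:
  -4w^4-24w^3-28w^2+24w+32 = (-4w^2-24w-32)(w^2-1) + (0)
The last nonzero remainder w^2-1 is already monic.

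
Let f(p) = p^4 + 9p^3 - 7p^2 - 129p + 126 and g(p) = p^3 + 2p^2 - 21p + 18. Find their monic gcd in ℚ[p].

By polynomial division,
  p^4 + 9p^3 - 7p^2 - 129p + 126 = (p + 7)(p^3 + 2p^2 - 21p + 18) + (0)
The last nonzero remainder p^3 + 2p^2 - 21p + 18 is already monic.

p^3 + 2p^2 - 21p + 18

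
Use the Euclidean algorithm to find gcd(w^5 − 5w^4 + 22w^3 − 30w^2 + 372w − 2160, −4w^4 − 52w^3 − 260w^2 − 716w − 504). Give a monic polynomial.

By polynomial division,
  w^5 − 5w^4 + 22w^3 − 30w^2 + 372w − 2160 = (−(1/4)w + 9/2)(−4w^4 − 52w^3 − 260w^2 − 716w − 504) + (191w^3 + 961w^2 + 3468w + 108)
  −4w^4 − 52w^3 − 260w^2 − 716w − 504 = (−(4/191)w − 6088/36481)(191w^3 + 961w^2 + 3468w + 108) + (−(984940/36481)w^2 − (4924700/36481)w − 17728920/36481)
  191w^3 + 961w^2 + 3468w + 108 = (−(6967871/984940)w − 109443/492470)(−(984940/36481)w^2 − (4924700/36481)w − 17728920/36481) + (0)
Last nonzero remainder: −(984940/36481)w^2 − (4924700/36481)w − 17728920/36481. Dividing through by −984940/36481 gives the monic gcd w^2 + 5w + 18.

w^2 + 5w + 18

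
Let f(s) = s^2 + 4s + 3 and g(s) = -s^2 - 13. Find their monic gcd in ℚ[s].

By polynomial division,
  s^2 + 4s + 3 = (-1)(-s^2 - 13) + (4s - 10)
  -s^2 - 13 = (-(1/4)s - 5/8)(4s - 10) + (-77/4)
  4s - 10 = (-(16/77)s + 40/77)(-77/4) + (0)
The last nonzero remainder is the constant -77/4, so the polynomials are coprime and gcd = 1.

1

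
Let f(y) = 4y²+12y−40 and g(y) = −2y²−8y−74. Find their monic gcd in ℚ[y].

By polynomial division,
  4y²+12y−40 = (−2)(−2y²−8y−74) + (−4y−188)
  −2y²−8y−74 = ((1/2)y−43/2)(−4y−188) + (−4116)
  −4y−188 = ((1/1029)y+47/1029)(−4116) + (0)
The last nonzero remainder is the constant −4116, so the polynomials are coprime and gcd = 1.

1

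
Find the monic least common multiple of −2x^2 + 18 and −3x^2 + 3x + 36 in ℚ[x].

Repeated division with remainder:
  −2x^2 + 18 = (2/3)(−3x^2 + 3x + 36) + (−2x − 6)
  −3x^2 + 3x + 36 = ((3/2)x − 6)(−2x − 6) + (0)
Last nonzero remainder: −2x − 6. Dividing through by −2 gives the monic gcd x + 3.
Then lcm(f, g) = f·g / gcd(f, g); expanding and making the result monic gives the answer.

x^3 − 4x^2 − 9x + 36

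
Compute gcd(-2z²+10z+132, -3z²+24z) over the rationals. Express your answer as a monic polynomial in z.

Apply the Euclidean algorithm:
  -2z²+10z+132 = (2/3)(-3z²+24z) + (-6z+132)
  -3z²+24z = ((1/2)z+7)(-6z+132) + (-924)
  -6z+132 = ((1/154)z-1/7)(-924) + (0)
The last nonzero remainder is the constant -924, so the polynomials are coprime and gcd = 1.

1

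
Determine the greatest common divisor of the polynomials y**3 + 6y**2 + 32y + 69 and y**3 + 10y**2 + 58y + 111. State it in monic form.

y + 3

By polynomial division,
  y**3 + 6y**2 + 32y + 69 = (y**3 + 10y**2 + 58y + 111) + (-4y**2 - 26y - 42)
  y**3 + 10y**2 + 58y + 111 = (-(1/4)y - 7/8)(-4y**2 - 26y - 42) + ((99/4)y + 297/4)
  -4y**2 - 26y - 42 = (-(16/99)y - 56/99)((99/4)y + 297/4) + (0)
Last nonzero remainder: (99/4)y + 297/4. Dividing through by 99/4 gives the monic gcd y + 3.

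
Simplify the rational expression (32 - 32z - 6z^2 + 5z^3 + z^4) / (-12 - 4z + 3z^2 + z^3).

Apply the Euclidean algorithm:
  z^4 + 5z^3 - 6z^2 - 32z + 32 = (z + 2)(z^3 + 3z^2 - 4z - 12) + (-8z^2 - 12z + 56)
  z^3 + 3z^2 - 4z - 12 = (-(1/8)z - 3/16)(-8z^2 - 12z + 56) + ((3/4)z - 3/2)
  -8z^2 - 12z + 56 = (-(32/3)z - 112/3)((3/4)z - 3/2) + (0)
Last nonzero remainder: (3/4)z - 3/2. Dividing through by 3/4 gives the monic gcd z - 2.
Cancel z - 2 from numerator and denominator to get the reduced form.

(-16 + 8z + 7z^2 + z^3)/(6 + 5z + z^2)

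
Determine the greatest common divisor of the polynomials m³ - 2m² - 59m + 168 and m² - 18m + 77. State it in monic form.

Euclidean algorithm in ℚ[m]:
  m³ - 2m² - 59m + 168 = (m + 16)(m² - 18m + 77) + (152m - 1064)
  m² - 18m + 77 = ((1/152)m - 11/152)(152m - 1064) + (0)
Last nonzero remainder: 152m - 1064. Dividing through by 152 gives the monic gcd m - 7.

m - 7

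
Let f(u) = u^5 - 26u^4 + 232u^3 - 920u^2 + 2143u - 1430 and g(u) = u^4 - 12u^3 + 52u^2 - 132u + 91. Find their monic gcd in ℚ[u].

u^3 - 5u^2 + 17u - 13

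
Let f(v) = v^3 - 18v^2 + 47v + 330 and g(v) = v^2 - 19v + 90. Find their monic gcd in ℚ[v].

By polynomial division,
  v^3 - 18v^2 + 47v + 330 = (v + 1)(v^2 - 19v + 90) + (-24v + 240)
  v^2 - 19v + 90 = (-(1/24)v + 3/8)(-24v + 240) + (0)
Last nonzero remainder: -24v + 240. Dividing through by -24 gives the monic gcd v - 10.

v - 10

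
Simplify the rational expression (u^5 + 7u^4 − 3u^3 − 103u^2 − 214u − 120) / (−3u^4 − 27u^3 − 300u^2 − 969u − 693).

(−u^3 − 3u^2 + 18u + 40)/(3u^2 + 15u + 231)

By polynomial division,
  u^5 + 7u^4 − 3u^3 − 103u^2 − 214u − 120 = (−(1/3)u + 2/3)(−3u^4 − 27u^3 − 300u^2 − 969u − 693) + (−85u^3 − 226u^2 + 201u + 342)
  −3u^4 − 27u^3 − 300u^2 − 969u − 693 = ((3/85)u + 1617/7225)(−85u^3 − 226u^2 + 201u + 342) + (−(1853313/7225)u^2 − (7413252/7225)u − 5559939/7225)
  −85u^3 − 226u^2 + 201u + 342 = ((614125/1853313)u − 274550/617771)(−(1853313/7225)u^2 − (7413252/7225)u − 5559939/7225) + (0)
Last nonzero remainder: −(1853313/7225)u^2 − (7413252/7225)u − 5559939/7225. Dividing through by −1853313/7225 gives the monic gcd u^2 + 4u + 3.
Cancel u^2 + 4u + 3 from numerator and denominator to get the reduced form.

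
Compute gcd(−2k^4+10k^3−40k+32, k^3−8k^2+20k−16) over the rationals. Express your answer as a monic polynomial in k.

k^2−6k+8

Repeated division with remainder:
  −2k^4+10k^3−40k+32 = (−2k−6)(k^3−8k^2+20k−16) + (−8k^2+48k−64)
  k^3−8k^2+20k−16 = (−(1/8)k+1/4)(−8k^2+48k−64) + (0)
Last nonzero remainder: −8k^2+48k−64. Dividing through by −8 gives the monic gcd k^2−6k+8.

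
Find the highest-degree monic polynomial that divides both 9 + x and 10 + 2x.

1

Euclidean algorithm in ℚ[x]:
  x + 9 = (1/2)(2x + 10) + (4)
  2x + 10 = ((1/2)x + 5/2)(4) + (0)
The last nonzero remainder is the constant 4, so the polynomials are coprime and gcd = 1.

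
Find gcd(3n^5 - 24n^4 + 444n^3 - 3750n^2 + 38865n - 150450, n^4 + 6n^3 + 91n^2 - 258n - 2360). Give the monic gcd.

n^3 + 2n^2 + 83n - 590

Euclidean algorithm in ℚ[n]:
  3n^5 - 24n^4 + 444n^3 - 3750n^2 + 38865n - 150450 = (3n - 42)(n^4 + 6n^3 + 91n^2 - 258n - 2360) + (423n^3 + 846n^2 + 35109n - 249570)
  n^4 + 6n^3 + 91n^2 - 258n - 2360 = ((1/423)n + 4/423)(423n^3 + 846n^2 + 35109n - 249570) + (0)
Last nonzero remainder: 423n^3 + 846n^2 + 35109n - 249570. Dividing through by 423 gives the monic gcd n^3 + 2n^2 + 83n - 590.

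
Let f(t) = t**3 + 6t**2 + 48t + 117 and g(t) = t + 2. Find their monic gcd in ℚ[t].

Repeated division with remainder:
  t**3 + 6t**2 + 48t + 117 = (t**2 + 4t + 40)(t + 2) + (37)
  t + 2 = ((1/37)t + 2/37)(37) + (0)
The last nonzero remainder is the constant 37, so the polynomials are coprime and gcd = 1.

1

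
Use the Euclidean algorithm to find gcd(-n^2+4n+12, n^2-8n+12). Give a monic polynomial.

Euclidean algorithm in ℚ[n]:
  -n^2+4n+12 = (-1)(n^2-8n+12) + (-4n+24)
  n^2-8n+12 = (-(1/4)n+1/2)(-4n+24) + (0)
Last nonzero remainder: -4n+24. Dividing through by -4 gives the monic gcd n-6.

n-6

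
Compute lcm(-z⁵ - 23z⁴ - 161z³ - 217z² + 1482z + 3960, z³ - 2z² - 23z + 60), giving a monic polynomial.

Euclidean algorithm in ℚ[z]:
  -z⁵ - 23z⁴ - 161z³ - 217z² + 1482z + 3960 = (-z² - 25z - 234)(z³ - 2z² - 23z + 60) + (-1200z² - 2400z + 18000)
  z³ - 2z² - 23z + 60 = (-(1/1200)z + 1/300)(-1200z² - 2400z + 18000) + (0)
Last nonzero remainder: -1200z² - 2400z + 18000. Dividing through by -1200 gives the monic gcd z² + 2z - 15.
Then lcm(f, g) = f·g / gcd(f, g); expanding and making the result monic gives the answer.

z⁶ + 19z⁵ + 69z⁴ - 427z³ - 2350z² + 1968z + 15840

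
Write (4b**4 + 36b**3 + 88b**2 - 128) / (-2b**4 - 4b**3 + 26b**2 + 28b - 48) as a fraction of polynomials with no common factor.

Apply the Euclidean algorithm:
  4b**4 + 36b**3 + 88b**2 - 128 = (-2)(-2b**4 - 4b**3 + 26b**2 + 28b - 48) + (28b**3 + 140b**2 + 56b - 224)
  -2b**4 - 4b**3 + 26b**2 + 28b - 48 = (-(1/14)b + 3/14)(28b**3 + 140b**2 + 56b - 224) + (0)
Last nonzero remainder: 28b**3 + 140b**2 + 56b - 224. Dividing through by 28 gives the monic gcd b**3 + 5b**2 + 2b - 8.
Cancel b**3 + 5b**2 + 2b - 8 from numerator and denominator to get the reduced form.

(-2b - 8)/(b - 3)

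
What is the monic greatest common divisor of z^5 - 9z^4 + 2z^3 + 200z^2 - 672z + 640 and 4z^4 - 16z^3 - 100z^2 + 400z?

z^2 + z - 20

Euclidean algorithm in ℚ[z]:
  z^5 - 9z^4 + 2z^3 + 200z^2 - 672z + 640 = ((1/4)z - 5/4)(4z^4 - 16z^3 - 100z^2 + 400z) + (7z^3 - 25z^2 - 172z + 640)
  4z^4 - 16z^3 - 100z^2 + 400z = ((4/7)z - 12/49)(7z^3 - 25z^2 - 172z + 640) + (-(384/49)z^2 - (384/49)z + 7680/49)
  7z^3 - 25z^2 - 172z + 640 = (-(343/384)z + 49/12)(-(384/49)z^2 - (384/49)z + 7680/49) + (0)
Last nonzero remainder: -(384/49)z^2 - (384/49)z + 7680/49. Dividing through by -384/49 gives the monic gcd z^2 + z - 20.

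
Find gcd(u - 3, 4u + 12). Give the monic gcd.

By polynomial division,
  u - 3 = (1/4)(4u + 12) + (-6)
  4u + 12 = (-(2/3)u - 2)(-6) + (0)
The last nonzero remainder is the constant -6, so the polynomials are coprime and gcd = 1.

1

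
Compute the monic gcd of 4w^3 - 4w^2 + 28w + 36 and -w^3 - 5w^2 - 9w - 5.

w + 1

By polynomial division,
  4w^3 - 4w^2 + 28w + 36 = (-4)(-w^3 - 5w^2 - 9w - 5) + (-24w^2 - 8w + 16)
  -w^3 - 5w^2 - 9w - 5 = ((1/24)w + 7/36)(-24w^2 - 8w + 16) + (-(73/9)w - 73/9)
  -24w^2 - 8w + 16 = ((216/73)w - 144/73)(-(73/9)w - 73/9) + (0)
Last nonzero remainder: -(73/9)w - 73/9. Dividing through by -73/9 gives the monic gcd w + 1.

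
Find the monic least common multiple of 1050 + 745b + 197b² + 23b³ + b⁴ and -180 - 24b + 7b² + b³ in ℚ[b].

-31500 - 21300b - 4115b² + 252b³ + 190b⁴ + 24b⁵ + b⁶

Euclidean algorithm in ℚ[b]:
  b⁴ + 23b³ + 197b² + 745b + 1050 = (b + 16)(b³ + 7b² - 24b - 180) + (109b² + 1309b + 3930)
  b³ + 7b² - 24b - 180 = ((1/109)b - 546/11881)(109b² + 1309b + 3930) + ((1200/11881)b + 7200/11881)
  109b² + 1309b + 3930 = ((1295029/1200)b + 1556411/240)((1200/11881)b + 7200/11881) + (0)
Last nonzero remainder: (1200/11881)b + 7200/11881. Dividing through by 1200/11881 gives the monic gcd b + 6.
Then lcm(f, g) = f·g / gcd(f, g); expanding and making the result monic gives the answer.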